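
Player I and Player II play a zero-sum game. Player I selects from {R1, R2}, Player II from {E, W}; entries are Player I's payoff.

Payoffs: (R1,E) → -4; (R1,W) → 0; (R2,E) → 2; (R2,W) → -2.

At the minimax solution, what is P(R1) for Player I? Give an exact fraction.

1/2

Row minima: R1 → -4, R2 → -2; maximin = -2.
Column maxima: E → 2, W → 0; minimax = 0.
-2 ≠ 0, so there is no saddle point; optimal play is mixed.
Let Player I play R1 with probability p. Expected payoff against E: (-4)p + 2(1−p) = −6p + 2; against W: 0p + (-2)(1−p) = 2p − 2.
Setting these equal: −6p + 2 = 2p − 2 ⇒ −8p = -4 ⇒ p = 1/2, and the value is (-6)·(1/2) + 2 = -1.
For Player II: with q = P(E), equating R1's and R2's payoffs gives −4q = 4q − 2 ⇒ q = 1/4.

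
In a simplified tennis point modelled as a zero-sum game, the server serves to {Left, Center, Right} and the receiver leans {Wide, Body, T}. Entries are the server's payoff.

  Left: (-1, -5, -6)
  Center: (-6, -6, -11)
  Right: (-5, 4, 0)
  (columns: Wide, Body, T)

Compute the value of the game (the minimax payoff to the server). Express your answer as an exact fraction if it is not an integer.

-3

Row minima: Left → -6, Center → -11, Right → -5; maximin = -5.
Column maxima: Wide → -1, Body → 4, T → 0; minimax = -1.
-5 ≠ -1, so there is no saddle point; optimal play is mixed.
Center is strictly dominated by Left, so the server never plays it.
Body is strictly dominated by T (it gives the server strictly more in every row), so the receiver never plays it.
On the remaining 2×2 (Left, Right vs Wide, T):
Let the server play Left with probability p. Expected payoff against Wide: (-1)p + (-5)(1−p) = 4p − 5; against T: (-6)p + 0(1−p) = −6p.
Setting these equal: 4p − 5 = −6p ⇒ 10p = 5 ⇒ p = 1/2, and the value is (4)·(1/2) − 5 = -3.
For the receiver: with q = P(Wide), equating Left's and Right's payoffs gives 5q − 6 = −5q ⇒ q = 3/5.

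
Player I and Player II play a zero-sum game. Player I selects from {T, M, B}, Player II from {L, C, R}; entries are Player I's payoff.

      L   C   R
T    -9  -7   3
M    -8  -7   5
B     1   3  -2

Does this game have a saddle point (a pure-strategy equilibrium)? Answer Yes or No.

No

Row minima: T → -9, M → -8, B → -2; maximin = -2.
Column maxima: L → 1, C → 3, R → 5; minimax = 1.
-2 ≠ 1, so no pure-strategy equilibrium exists.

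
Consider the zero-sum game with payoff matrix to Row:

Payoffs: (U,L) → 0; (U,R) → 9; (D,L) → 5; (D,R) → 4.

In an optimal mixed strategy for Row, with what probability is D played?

Row minima: U → 0, D → 4; maximin = 4.
Column maxima: L → 5, R → 9; minimax = 5.
4 ≠ 5, so there is no saddle point; optimal play is mixed.
Let Row play U with probability p. Expected payoff against L: 0p + 5(1−p) = −5p + 5; against R: 9p + 4(1−p) = 5p + 4.
Setting these equal: −5p + 5 = 5p + 4 ⇒ −10p = -1 ⇒ p = 1/10, and the value is (-5)·(1/10) + 5 = 9/2.
For Column: with q = P(L), equating U's and D's payoffs gives −9q + 9 = q + 4 ⇒ q = 1/2.

9/10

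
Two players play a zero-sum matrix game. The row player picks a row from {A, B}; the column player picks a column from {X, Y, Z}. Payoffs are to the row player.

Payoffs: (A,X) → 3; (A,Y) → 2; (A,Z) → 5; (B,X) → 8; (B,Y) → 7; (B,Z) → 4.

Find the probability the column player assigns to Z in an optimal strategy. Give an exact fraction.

Row minima: A → 2, B → 4; maximin = 4.
Column maxima: X → 8, Y → 7, Z → 5; minimax = 5.
4 ≠ 5, so there is no saddle point; optimal play is mixed.
X is strictly dominated by Y (it gives the row player strictly more in every row), so the column player never plays it.
On the remaining 2×2 (A, B vs Y, Z):
Let the row player play A with probability p. Expected payoff against Y: 2p + 7(1−p) = −5p + 7; against Z: 5p + 4(1−p) = p + 4.
Setting these equal: −5p + 7 = p + 4 ⇒ −6p = -3 ⇒ p = 1/2, and the value is (-5)·(1/2) + 7 = 9/2.
For the column player: with q = P(Y), equating A's and B's payoffs gives −3q + 5 = 3q + 4 ⇒ q = 1/6.

5/6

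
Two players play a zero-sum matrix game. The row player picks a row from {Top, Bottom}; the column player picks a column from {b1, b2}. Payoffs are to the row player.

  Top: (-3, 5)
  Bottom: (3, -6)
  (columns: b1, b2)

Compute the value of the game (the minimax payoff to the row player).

Row minima: Top → -3, Bottom → -6; maximin = -3.
Column maxima: b1 → 3, b2 → 5; minimax = 3.
-3 ≠ 3, so there is no saddle point; optimal play is mixed.
Let the row player play Top with probability p. Expected payoff against b1: (-3)p + 3(1−p) = −6p + 3; against b2: 5p + (-6)(1−p) = 11p − 6.
Setting these equal: −6p + 3 = 11p − 6 ⇒ −17p = -9 ⇒ p = 9/17, and the value is (-6)·(9/17) + 3 = -3/17.
For the column player: with q = P(b1), equating Top's and Bottom's payoffs gives −8q + 5 = 9q − 6 ⇒ q = 11/17.

-3/17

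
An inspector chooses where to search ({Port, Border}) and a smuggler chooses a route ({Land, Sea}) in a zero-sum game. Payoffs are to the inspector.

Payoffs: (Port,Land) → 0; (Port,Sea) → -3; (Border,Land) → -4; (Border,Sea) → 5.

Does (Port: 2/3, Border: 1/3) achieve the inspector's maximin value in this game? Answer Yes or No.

No

Against Land this mix gives (2/3)·0 + (1/3)·(-4) = -4/3.
Against Sea this mix gives (2/3)·(-3) + (1/3)·5 = -1/3.
The smuggler will play Land, holding the inspector to -4/3. Shifting weight toward the row that does better against Land would raise this floor (the equalizing mix achieves -1 against both Land and Sea), so the proposed strategy is not optimal.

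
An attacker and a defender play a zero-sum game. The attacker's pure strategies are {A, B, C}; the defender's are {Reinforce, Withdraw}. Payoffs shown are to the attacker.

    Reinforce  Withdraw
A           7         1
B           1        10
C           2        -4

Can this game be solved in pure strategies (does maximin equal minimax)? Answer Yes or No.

Row minima: A → 1, B → 1, C → -4; maximin = 1.
Column maxima: Reinforce → 7, Withdraw → 10; minimax = 7.
1 ≠ 7, so no pure-strategy equilibrium exists.

No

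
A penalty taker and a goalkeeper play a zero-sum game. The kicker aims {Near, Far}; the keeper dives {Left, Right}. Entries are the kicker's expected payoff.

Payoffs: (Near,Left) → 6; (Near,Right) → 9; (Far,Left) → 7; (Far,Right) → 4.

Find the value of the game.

13/2

Row minima: Near → 6, Far → 4; maximin = 6.
Column maxima: Left → 7, Right → 9; minimax = 7.
6 ≠ 7, so there is no saddle point; optimal play is mixed.
Let the kicker play Near with probability p. Expected payoff against Left: 6p + 7(1−p) = −p + 7; against Right: 9p + 4(1−p) = 5p + 4.
Setting these equal: −p + 7 = 5p + 4 ⇒ −6p = -3 ⇒ p = 1/2, and the value is (-1)·(1/2) + 7 = 13/2.
For the keeper: with q = P(Left), equating Near's and Far's payoffs gives −3q + 9 = 3q + 4 ⇒ q = 5/6.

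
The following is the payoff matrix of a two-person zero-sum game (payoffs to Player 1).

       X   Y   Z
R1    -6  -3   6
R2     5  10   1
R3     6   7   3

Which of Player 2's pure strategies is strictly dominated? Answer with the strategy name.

Y

X holds Player 1's payoff strictly below Y in every row: -6 < -3, 5 < 10, 6 < 7.
So Y is strictly dominated for Player 2.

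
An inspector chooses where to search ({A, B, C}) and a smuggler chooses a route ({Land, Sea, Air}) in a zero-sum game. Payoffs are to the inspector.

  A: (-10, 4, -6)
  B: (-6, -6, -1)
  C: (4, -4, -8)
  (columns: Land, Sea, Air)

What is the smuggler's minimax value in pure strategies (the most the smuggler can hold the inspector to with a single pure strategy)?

-1

Column maxima: Land → 4, Sea → 4, Air → -1.
The smallest of these is -1.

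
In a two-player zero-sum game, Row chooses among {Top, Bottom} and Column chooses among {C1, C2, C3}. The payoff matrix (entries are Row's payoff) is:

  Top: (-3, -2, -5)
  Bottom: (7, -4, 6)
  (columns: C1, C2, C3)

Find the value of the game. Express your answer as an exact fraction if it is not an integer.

-32/13

Row minima: Top → -5, Bottom → -4; maximin = -4.
Column maxima: C1 → 7, C2 → -2, C3 → 6; minimax = -2.
-4 ≠ -2, so there is no saddle point; optimal play is mixed.
C1 is strictly dominated by C3 (it gives Row strictly more in every row), so Column never plays it.
On the remaining 2×2 (Top, Bottom vs C2, C3):
Let Row play Top with probability p. Expected payoff against C2: (-2)p + (-4)(1−p) = 2p − 4; against C3: (-5)p + 6(1−p) = −11p + 6.
Setting these equal: 2p − 4 = −11p + 6 ⇒ 13p = 10 ⇒ p = 10/13, and the value is (2)·(10/13) − 4 = -32/13.
For Column: with q = P(C2), equating Top's and Bottom's payoffs gives 3q − 5 = −10q + 6 ⇒ q = 11/13.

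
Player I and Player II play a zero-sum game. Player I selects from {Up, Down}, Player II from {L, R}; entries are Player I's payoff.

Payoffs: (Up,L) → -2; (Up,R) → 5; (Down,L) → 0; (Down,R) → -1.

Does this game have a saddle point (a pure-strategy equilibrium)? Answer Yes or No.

No

Row minima: Up → -2, Down → -1; maximin = -1.
Column maxima: L → 0, R → 5; minimax = 0.
-1 ≠ 0, so no pure-strategy equilibrium exists.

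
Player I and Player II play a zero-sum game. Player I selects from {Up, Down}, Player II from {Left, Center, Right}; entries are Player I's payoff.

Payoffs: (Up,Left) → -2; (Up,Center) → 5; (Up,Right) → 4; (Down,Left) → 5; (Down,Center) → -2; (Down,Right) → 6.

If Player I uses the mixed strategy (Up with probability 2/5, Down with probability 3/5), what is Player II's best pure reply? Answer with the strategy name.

If Player II plays Left, Player I's expected payoff is (2/5)·(-2) + (3/5)·5 = 11/5.
If Player II plays Center, Player I's expected payoff is (2/5)·5 + (3/5)·(-2) = 4/5.
If Player II plays Right, Player I's expected payoff is (2/5)·4 + (3/5)·6 = 26/5.
Player II minimizes Player I's payoff; the smallest is 4/5, so the best response is Center.

Center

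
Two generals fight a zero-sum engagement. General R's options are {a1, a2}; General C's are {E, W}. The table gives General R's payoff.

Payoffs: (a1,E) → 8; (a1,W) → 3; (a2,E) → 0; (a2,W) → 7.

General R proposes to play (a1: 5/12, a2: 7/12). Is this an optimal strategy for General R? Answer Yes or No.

Against E this mix gives (5/12)·8 + (7/12)·0 = 10/3.
Against W this mix gives (5/12)·3 + (7/12)·7 = 16/3.
General C will play E, holding General R to 10/3. Shifting weight toward the row that does better against E would raise this floor (the equalizing mix achieves 14/3 against both E and W), so the proposed strategy is not optimal.

No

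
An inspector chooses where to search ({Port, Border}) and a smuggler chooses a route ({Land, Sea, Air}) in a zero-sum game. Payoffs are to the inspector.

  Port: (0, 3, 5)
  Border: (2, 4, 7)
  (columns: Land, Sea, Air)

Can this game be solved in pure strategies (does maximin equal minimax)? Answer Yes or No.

Row minima: Port → 0, Border → 2; maximin = 2.
Column maxima: Land → 2, Sea → 4, Air → 7; minimax = 2.
maximin = minimax = 2, so a saddle point exists.

Yes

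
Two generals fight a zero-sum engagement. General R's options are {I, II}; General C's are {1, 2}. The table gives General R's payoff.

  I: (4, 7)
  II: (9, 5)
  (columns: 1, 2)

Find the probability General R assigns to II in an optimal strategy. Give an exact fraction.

Row minima: I → 4, II → 5; maximin = 5.
Column maxima: 1 → 9, 2 → 7; minimax = 7.
5 ≠ 7, so there is no saddle point; optimal play is mixed.
Let General R play I with probability p. Expected payoff against 1: 4p + 9(1−p) = −5p + 9; against 2: 7p + 5(1−p) = 2p + 5.
Setting these equal: −5p + 9 = 2p + 5 ⇒ −7p = -4 ⇒ p = 4/7, and the value is (-5)·(4/7) + 9 = 43/7.
For General C: with q = P(1), equating I's and II's payoffs gives −3q + 7 = 4q + 5 ⇒ q = 2/7.

3/7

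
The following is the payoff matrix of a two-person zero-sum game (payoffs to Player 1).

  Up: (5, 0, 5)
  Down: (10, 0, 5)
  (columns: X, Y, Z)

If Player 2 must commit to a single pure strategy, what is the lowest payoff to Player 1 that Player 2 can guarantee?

Column maxima: X → 10, Y → 0, Z → 5.
The smallest of these is 0.

0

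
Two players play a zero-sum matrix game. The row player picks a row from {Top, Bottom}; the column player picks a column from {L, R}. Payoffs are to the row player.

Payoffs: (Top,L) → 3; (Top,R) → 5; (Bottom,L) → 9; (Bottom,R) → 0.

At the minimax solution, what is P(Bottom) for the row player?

2/11

Row minima: Top → 3, Bottom → 0; maximin = 3.
Column maxima: L → 9, R → 5; minimax = 5.
3 ≠ 5, so there is no saddle point; optimal play is mixed.
Let the row player play Top with probability p. Expected payoff against L: 3p + 9(1−p) = −6p + 9; against R: 5p + 0(1−p) = 5p.
Setting these equal: −6p + 9 = 5p ⇒ −11p = -9 ⇒ p = 9/11, and the value is (-6)·(9/11) + 9 = 45/11.
For the column player: with q = P(L), equating Top's and Bottom's payoffs gives −2q + 5 = 9q ⇒ q = 5/11.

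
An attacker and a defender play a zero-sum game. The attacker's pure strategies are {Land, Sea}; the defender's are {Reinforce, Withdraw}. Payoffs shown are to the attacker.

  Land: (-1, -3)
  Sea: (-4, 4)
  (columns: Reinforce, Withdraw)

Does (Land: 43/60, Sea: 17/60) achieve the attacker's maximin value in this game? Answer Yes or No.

No

Against Reinforce this mix gives (43/60)·(-1) + (17/60)·(-4) = -37/20.
Against Withdraw this mix gives (43/60)·(-3) + (17/60)·4 = -61/60.
The defender will play Reinforce, holding the attacker to -37/20. Shifting weight toward the row that does better against Reinforce would raise this floor (the equalizing mix achieves -8/5 against both Reinforce and Withdraw), so the proposed strategy is not optimal.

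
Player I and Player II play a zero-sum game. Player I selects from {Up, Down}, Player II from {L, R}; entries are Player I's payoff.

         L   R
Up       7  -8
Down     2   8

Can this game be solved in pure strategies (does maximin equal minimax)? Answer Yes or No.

No

Row minima: Up → -8, Down → 2; maximin = 2.
Column maxima: L → 7, R → 8; minimax = 7.
2 ≠ 7, so no pure-strategy equilibrium exists.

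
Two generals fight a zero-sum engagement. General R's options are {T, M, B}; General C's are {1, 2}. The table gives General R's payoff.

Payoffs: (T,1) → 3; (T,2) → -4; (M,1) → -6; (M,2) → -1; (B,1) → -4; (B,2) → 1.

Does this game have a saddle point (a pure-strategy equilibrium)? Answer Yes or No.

No

Row minima: T → -4, M → -6, B → -4; maximin = -4.
Column maxima: 1 → 3, 2 → 1; minimax = 1.
-4 ≠ 1, so no pure-strategy equilibrium exists.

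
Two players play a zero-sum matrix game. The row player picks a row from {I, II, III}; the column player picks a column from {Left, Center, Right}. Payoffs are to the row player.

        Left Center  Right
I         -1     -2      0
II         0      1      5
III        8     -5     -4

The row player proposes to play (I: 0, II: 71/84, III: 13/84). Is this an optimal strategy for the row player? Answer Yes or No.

Against Left this mix gives (71/84)·0 + (13/84)·8 = 26/21.
Against Center this mix gives (71/84)·1 + (13/84)·(-5) = 1/14.
Against Right this mix gives (71/84)·5 + (13/84)·(-4) = 101/28.
The column player will play Center, holding the row player to 1/14. Shifting weight toward the row that does better against Center would raise this floor (the equalizing mix achieves 4/7 against both Center and Left), so the proposed strategy is not optimal.

No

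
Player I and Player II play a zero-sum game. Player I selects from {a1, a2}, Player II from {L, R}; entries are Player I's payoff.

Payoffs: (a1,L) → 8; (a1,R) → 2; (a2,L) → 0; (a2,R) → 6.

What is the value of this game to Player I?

4

Row minima: a1 → 2, a2 → 0; maximin = 2.
Column maxima: L → 8, R → 6; minimax = 6.
2 ≠ 6, so there is no saddle point; optimal play is mixed.
Let Player I play a1 with probability p. Expected payoff against L: 8p + 0(1−p) = 8p; against R: 2p + 6(1−p) = −4p + 6.
Setting these equal: 8p = −4p + 6 ⇒ 12p = 6 ⇒ p = 1/2, and the value is (8)·(1/2) = 4.
For Player II: with q = P(L), equating a1's and a2's payoffs gives 6q + 2 = −6q + 6 ⇒ q = 1/3.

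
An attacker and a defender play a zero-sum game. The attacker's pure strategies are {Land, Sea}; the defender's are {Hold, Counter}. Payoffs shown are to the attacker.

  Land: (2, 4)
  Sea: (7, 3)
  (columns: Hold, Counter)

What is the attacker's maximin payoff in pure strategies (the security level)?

3

Row minima: Land → 2, Sea → 3.
The best of these is 3.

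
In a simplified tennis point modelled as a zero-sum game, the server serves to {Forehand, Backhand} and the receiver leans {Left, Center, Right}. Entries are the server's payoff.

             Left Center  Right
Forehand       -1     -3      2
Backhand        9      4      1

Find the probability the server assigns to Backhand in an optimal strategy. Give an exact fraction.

5/8

Row minima: Forehand → -3, Backhand → 1; maximin = 1.
Column maxima: Left → 9, Center → 4, Right → 2; minimax = 2.
1 ≠ 2, so there is no saddle point; optimal play is mixed.
Left is strictly dominated by Center (it gives the server strictly more in every row), so the receiver never plays it.
On the remaining 2×2 (Forehand, Backhand vs Center, Right):
Let the server play Forehand with probability p. Expected payoff against Center: (-3)p + 4(1−p) = −7p + 4; against Right: 2p + 1(1−p) = p + 1.
Setting these equal: −7p + 4 = p + 1 ⇒ −8p = -3 ⇒ p = 3/8, and the value is (-7)·(3/8) + 4 = 11/8.
For the receiver: with q = P(Center), equating Forehand's and Backhand's payoffs gives −5q + 2 = 3q + 1 ⇒ q = 1/8.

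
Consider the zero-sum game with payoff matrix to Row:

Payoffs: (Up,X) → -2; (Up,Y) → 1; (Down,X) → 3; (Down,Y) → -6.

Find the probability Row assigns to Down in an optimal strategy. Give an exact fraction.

Row minima: Up → -2, Down → -6; maximin = -2.
Column maxima: X → 3, Y → 1; minimax = 1.
-2 ≠ 1, so there is no saddle point; optimal play is mixed.
Let Row play Up with probability p. Expected payoff against X: (-2)p + 3(1−p) = −5p + 3; against Y: 1p + (-6)(1−p) = 7p − 6.
Setting these equal: −5p + 3 = 7p − 6 ⇒ −12p = -9 ⇒ p = 3/4, and the value is (-5)·(3/4) + 3 = -3/4.
For Column: with q = P(X), equating Up's and Down's payoffs gives −3q + 1 = 9q − 6 ⇒ q = 7/12.

1/4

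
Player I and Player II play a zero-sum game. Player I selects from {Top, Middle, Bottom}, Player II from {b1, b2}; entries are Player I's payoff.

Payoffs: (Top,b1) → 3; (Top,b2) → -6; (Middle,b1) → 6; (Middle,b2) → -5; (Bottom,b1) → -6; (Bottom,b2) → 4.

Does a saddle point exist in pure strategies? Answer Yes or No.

Row minima: Top → -6, Middle → -5, Bottom → -6; maximin = -5.
Column maxima: b1 → 6, b2 → 4; minimax = 4.
-5 ≠ 4, so no pure-strategy equilibrium exists.

No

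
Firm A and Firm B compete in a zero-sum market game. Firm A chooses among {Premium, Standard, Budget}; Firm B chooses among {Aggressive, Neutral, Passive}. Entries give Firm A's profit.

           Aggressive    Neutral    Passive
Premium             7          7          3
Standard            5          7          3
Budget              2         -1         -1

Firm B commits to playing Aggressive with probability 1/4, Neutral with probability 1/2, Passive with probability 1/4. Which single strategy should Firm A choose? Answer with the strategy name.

Expected payoff of Premium: (1/4)·7 + (1/2)·7 + (1/4)·3 = 6.
Expected payoff of Standard: (1/4)·5 + (1/2)·7 + (1/4)·3 = 11/2.
Expected payoff of Budget: (1/4)·2 + (1/2)·(-1) + (1/4)·(-1) = -1/4.
The largest is 6, so Firm A's best response is Premium.

Premium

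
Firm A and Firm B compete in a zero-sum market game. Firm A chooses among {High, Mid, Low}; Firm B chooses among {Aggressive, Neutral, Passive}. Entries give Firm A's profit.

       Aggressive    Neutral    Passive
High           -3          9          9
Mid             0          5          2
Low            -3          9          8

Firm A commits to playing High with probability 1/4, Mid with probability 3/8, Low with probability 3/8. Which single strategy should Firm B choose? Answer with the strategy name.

If Firm B plays Aggressive, Firm A's expected payoff is (1/4)·(-3) + (3/8)·0 + (3/8)·(-3) = -15/8.
If Firm B plays Neutral, Firm A's expected payoff is (1/4)·9 + (3/8)·5 + (3/8)·9 = 15/2.
If Firm B plays Passive, Firm A's expected payoff is (1/4)·9 + (3/8)·2 + (3/8)·8 = 6.
Firm B minimizes Firm A's payoff; the smallest is -15/8, so the best response is Aggressive.

Aggressive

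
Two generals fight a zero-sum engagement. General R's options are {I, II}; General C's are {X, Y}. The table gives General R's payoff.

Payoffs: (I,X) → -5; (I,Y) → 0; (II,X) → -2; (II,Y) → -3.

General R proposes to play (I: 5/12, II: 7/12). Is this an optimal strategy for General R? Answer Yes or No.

No

Against X this mix gives (5/12)·(-5) + (7/12)·(-2) = -13/4.
Against Y this mix gives (5/12)·0 + (7/12)·(-3) = -7/4.
General C will play X, holding General R to -13/4. Shifting weight toward the row that does better against X would raise this floor (the equalizing mix achieves -5/2 against both X and Y), so the proposed strategy is not optimal.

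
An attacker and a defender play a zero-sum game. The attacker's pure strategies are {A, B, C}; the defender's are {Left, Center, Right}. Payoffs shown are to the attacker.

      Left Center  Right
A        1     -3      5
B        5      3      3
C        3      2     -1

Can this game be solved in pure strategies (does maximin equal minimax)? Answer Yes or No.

Yes

Row minima: A → -3, B → 3, C → -1; maximin = 3.
Column maxima: Left → 5, Center → 3, Right → 5; minimax = 3.
maximin = minimax = 3, so a saddle point exists.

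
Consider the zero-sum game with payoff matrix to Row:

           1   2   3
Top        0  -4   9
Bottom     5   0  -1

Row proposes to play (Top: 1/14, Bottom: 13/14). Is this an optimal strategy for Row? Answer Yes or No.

Against 1 this mix gives (1/14)·0 + (13/14)·5 = 65/14.
Against 2 this mix gives (1/14)·(-4) + (13/14)·0 = -2/7.
Against 3 this mix gives (1/14)·9 + (13/14)·(-1) = -2/7.
All of Column's active replies (2, 3) yield -2/7, and no column does worse for Row. The mix makes Column indifferent and guarantees -2/7, so it is optimal.

Yes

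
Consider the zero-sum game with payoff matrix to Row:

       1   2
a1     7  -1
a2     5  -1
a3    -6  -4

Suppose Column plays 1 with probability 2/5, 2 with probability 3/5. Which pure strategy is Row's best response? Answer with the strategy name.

Expected payoff of a1: (2/5)·7 + (3/5)·(-1) = 11/5.
Expected payoff of a2: (2/5)·5 + (3/5)·(-1) = 7/5.
Expected payoff of a3: (2/5)·(-6) + (3/5)·(-4) = -24/5.
The largest is 11/5, so Row's best response is a1.

a1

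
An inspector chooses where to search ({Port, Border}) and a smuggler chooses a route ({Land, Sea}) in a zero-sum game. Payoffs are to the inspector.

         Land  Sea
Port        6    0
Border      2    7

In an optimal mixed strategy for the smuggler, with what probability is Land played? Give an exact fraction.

Row minima: Port → 0, Border → 2; maximin = 2.
Column maxima: Land → 6, Sea → 7; minimax = 6.
2 ≠ 6, so there is no saddle point; optimal play is mixed.
Let the inspector play Port with probability p. Expected payoff against Land: 6p + 2(1−p) = 4p + 2; against Sea: 0p + 7(1−p) = −7p + 7.
Setting these equal: 4p + 2 = −7p + 7 ⇒ 11p = 5 ⇒ p = 5/11, and the value is (4)·(5/11) + 2 = 42/11.
For the smuggler: with q = P(Land), equating Port's and Border's payoffs gives 6q = −5q + 7 ⇒ q = 7/11.

7/11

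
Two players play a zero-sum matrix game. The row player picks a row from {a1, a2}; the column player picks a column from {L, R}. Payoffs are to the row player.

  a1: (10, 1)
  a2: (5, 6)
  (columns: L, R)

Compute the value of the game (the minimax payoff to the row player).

11/2

Row minima: a1 → 1, a2 → 5; maximin = 5.
Column maxima: L → 10, R → 6; minimax = 6.
5 ≠ 6, so there is no saddle point; optimal play is mixed.
Let the row player play a1 with probability p. Expected payoff against L: 10p + 5(1−p) = 5p + 5; against R: 1p + 6(1−p) = −5p + 6.
Setting these equal: 5p + 5 = −5p + 6 ⇒ 10p = 1 ⇒ p = 1/10, and the value is (5)·(1/10) + 5 = 11/2.
For the column player: with q = P(L), equating a1's and a2's payoffs gives 9q + 1 = −q + 6 ⇒ q = 1/2.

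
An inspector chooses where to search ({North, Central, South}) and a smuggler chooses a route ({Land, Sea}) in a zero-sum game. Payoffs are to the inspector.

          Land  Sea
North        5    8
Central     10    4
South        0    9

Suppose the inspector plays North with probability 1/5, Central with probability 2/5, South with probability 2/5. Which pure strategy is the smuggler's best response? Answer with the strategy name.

Land

If the smuggler plays Land, the inspector's expected payoff is (1/5)·5 + (2/5)·10 + (2/5)·0 = 5.
If the smuggler plays Sea, the inspector's expected payoff is (1/5)·8 + (2/5)·4 + (2/5)·9 = 34/5.
The smuggler minimizes the inspector's payoff; the smallest is 5, so the best response is Land.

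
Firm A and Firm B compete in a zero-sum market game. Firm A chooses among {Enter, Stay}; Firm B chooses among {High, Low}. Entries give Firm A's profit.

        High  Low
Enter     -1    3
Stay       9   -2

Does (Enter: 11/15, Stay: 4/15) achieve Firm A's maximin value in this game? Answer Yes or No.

Against High this mix gives (11/15)·(-1) + (4/15)·9 = 5/3.
Against Low this mix gives (11/15)·3 + (4/15)·(-2) = 5/3.
All of Firm B's active replies (High, Low) yield 5/3, and no column does worse for Firm A. The mix makes Firm B indifferent and guarantees 5/3, so it is optimal.

Yes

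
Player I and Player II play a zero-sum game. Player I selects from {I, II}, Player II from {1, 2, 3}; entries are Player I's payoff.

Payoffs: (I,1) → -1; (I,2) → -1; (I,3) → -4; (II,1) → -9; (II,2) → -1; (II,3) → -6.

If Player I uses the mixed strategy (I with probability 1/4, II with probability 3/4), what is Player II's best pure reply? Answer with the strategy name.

If Player II plays 1, Player I's expected payoff is (1/4)·(-1) + (3/4)·(-9) = -7.
If Player II plays 2, Player I's expected payoff is (1/4)·(-1) + (3/4)·(-1) = -1.
If Player II plays 3, Player I's expected payoff is (1/4)·(-4) + (3/4)·(-6) = -11/2.
Player II minimizes Player I's payoff; the smallest is -7, so the best response is 1.

1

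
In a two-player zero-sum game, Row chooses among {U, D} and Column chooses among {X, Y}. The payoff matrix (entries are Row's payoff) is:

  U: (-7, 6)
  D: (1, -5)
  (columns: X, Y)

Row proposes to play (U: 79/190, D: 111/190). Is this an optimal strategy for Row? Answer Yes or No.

Against X this mix gives (79/190)·(-7) + (111/190)·1 = -221/95.
Against Y this mix gives (79/190)·6 + (111/190)·(-5) = -81/190.
Column will play X, holding Row to -221/95. Shifting weight toward the row that does better against X would raise this floor (the equalizing mix achieves -29/19 against both X and Y), so the proposed strategy is not optimal.

No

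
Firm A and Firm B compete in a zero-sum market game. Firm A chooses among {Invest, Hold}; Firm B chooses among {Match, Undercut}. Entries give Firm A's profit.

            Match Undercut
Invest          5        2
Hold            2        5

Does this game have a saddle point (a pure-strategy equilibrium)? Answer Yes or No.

Row minima: Invest → 2, Hold → 2; maximin = 2.
Column maxima: Match → 5, Undercut → 5; minimax = 5.
2 ≠ 5, so no pure-strategy equilibrium exists.

No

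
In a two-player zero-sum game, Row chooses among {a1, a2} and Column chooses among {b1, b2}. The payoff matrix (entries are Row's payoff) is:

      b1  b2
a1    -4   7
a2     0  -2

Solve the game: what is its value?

Row minima: a1 → -4, a2 → -2; maximin = -2.
Column maxima: b1 → 0, b2 → 7; minimax = 0.
-2 ≠ 0, so there is no saddle point; optimal play is mixed.
Let Row play a1 with probability p. Expected payoff against b1: (-4)p + 0(1−p) = −4p; against b2: 7p + (-2)(1−p) = 9p − 2.
Setting these equal: −4p = 9p − 2 ⇒ −13p = -2 ⇒ p = 2/13, and the value is (-4)·(2/13) = -8/13.
For Column: with q = P(b1), equating a1's and a2's payoffs gives −11q + 7 = 2q − 2 ⇒ q = 9/13.

-8/13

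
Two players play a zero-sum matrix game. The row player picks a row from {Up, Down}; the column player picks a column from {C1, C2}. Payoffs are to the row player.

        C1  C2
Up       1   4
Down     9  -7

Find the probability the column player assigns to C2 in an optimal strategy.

Row minima: Up → 1, Down → -7; maximin = 1.
Column maxima: C1 → 9, C2 → 4; minimax = 4.
1 ≠ 4, so there is no saddle point; optimal play is mixed.
Let the row player play Up with probability p. Expected payoff against C1: 1p + 9(1−p) = −8p + 9; against C2: 4p + (-7)(1−p) = 11p − 7.
Setting these equal: −8p + 9 = 11p − 7 ⇒ −19p = -16 ⇒ p = 16/19, and the value is (-8)·(16/19) + 9 = 43/19.
For the column player: with q = P(C1), equating Up's and Down's payoffs gives −3q + 4 = 16q − 7 ⇒ q = 11/19.

8/19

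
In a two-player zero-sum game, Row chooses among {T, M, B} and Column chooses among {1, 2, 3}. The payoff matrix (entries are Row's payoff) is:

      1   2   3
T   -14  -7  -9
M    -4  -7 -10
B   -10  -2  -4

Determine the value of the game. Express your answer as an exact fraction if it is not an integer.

-7

Row minima: T → -14, M → -10, B → -10; maximin = -10.
Column maxima: 1 → -4, 2 → -2, 3 → -4; minimax = -4.
-10 ≠ -4, so there is no saddle point; optimal play is mixed.
T is strictly dominated by B, so Row never plays it.
2 is strictly dominated by 3 (it gives Row strictly more in every row), so Column never plays it.
On the remaining 2×2 (M, B vs 1, 3):
Let Row play M with probability p. Expected payoff against 1: (-4)p + (-10)(1−p) = 6p − 10; against 3: (-10)p + (-4)(1−p) = −6p − 4.
Setting these equal: 6p − 10 = −6p − 4 ⇒ 12p = 6 ⇒ p = 1/2, and the value is (6)·(1/2) − 10 = -7.
For Column: with q = P(1), equating M's and B's payoffs gives 6q − 10 = −6q − 4 ⇒ q = 1/2.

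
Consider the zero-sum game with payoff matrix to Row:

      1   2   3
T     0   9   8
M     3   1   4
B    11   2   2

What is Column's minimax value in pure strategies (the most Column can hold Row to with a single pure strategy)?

Column maxima: 1 → 11, 2 → 9, 3 → 8.
The smallest of these is 8.

8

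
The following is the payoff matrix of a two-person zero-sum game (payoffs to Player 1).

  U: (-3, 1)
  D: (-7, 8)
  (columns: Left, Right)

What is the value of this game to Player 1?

-3

Row minima: U → -3, D → -7; maximin = -3.
Column maxima: Left → -3, Right → 8; minimax = -3.
Since maximin = minimax = -3, there is a saddle point and the value is -3.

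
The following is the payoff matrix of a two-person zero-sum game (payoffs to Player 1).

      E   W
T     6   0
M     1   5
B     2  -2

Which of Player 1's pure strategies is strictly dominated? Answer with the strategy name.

T gives a strictly higher payoff than B against every column: 6 > 2, 0 > -2.
So B is strictly dominated and Player 1 never plays it.

B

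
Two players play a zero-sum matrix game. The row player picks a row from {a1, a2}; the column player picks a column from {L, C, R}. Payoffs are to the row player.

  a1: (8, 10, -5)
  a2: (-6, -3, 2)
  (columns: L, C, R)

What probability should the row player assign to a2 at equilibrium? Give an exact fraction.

Row minima: a1 → -5, a2 → -6; maximin = -5.
Column maxima: L → 8, C → 10, R → 2; minimax = 2.
-5 ≠ 2, so there is no saddle point; optimal play is mixed.
C is strictly dominated by L (it gives the row player strictly more in every row), so the column player never plays it.
On the remaining 2×2 (a1, a2 vs L, R):
Let the row player play a1 with probability p. Expected payoff against L: 8p + (-6)(1−p) = 14p − 6; against R: (-5)p + 2(1−p) = −7p + 2.
Setting these equal: 14p − 6 = −7p + 2 ⇒ 21p = 8 ⇒ p = 8/21, and the value is (14)·(8/21) − 6 = -2/3.
For the column player: with q = P(L), equating a1's and a2's payoffs gives 13q − 5 = −8q + 2 ⇒ q = 1/3.

13/21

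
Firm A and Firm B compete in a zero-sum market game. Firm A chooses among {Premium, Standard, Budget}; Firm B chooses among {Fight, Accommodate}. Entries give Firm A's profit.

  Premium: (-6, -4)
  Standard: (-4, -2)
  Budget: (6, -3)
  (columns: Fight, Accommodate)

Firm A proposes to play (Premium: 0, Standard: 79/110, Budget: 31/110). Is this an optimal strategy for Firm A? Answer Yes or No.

Against Fight this mix gives (79/110)·(-4) + (31/110)·6 = -13/11.
Against Accommodate this mix gives (79/110)·(-2) + (31/110)·(-3) = -251/110.
Firm B will play Accommodate, holding Firm A to -251/110. Shifting weight toward the row that does better against Accommodate would raise this floor (the equalizing mix achieves -24/11 against both Accommodate and Fight), so the proposed strategy is not optimal.

No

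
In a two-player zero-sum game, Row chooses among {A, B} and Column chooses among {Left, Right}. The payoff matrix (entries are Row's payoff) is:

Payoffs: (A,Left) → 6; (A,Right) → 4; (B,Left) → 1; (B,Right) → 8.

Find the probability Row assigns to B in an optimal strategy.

Row minima: A → 4, B → 1; maximin = 4.
Column maxima: Left → 6, Right → 8; minimax = 6.
4 ≠ 6, so there is no saddle point; optimal play is mixed.
Let Row play A with probability p. Expected payoff against Left: 6p + 1(1−p) = 5p + 1; against Right: 4p + 8(1−p) = −4p + 8.
Setting these equal: 5p + 1 = −4p + 8 ⇒ 9p = 7 ⇒ p = 7/9, and the value is (5)·(7/9) + 1 = 44/9.
For Column: with q = P(Left), equating A's and B's payoffs gives 2q + 4 = −7q + 8 ⇒ q = 4/9.

2/9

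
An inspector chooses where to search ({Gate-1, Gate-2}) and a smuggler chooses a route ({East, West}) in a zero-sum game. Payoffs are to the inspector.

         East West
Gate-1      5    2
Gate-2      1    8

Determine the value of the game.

Row minima: Gate-1 → 2, Gate-2 → 1; maximin = 2.
Column maxima: East → 5, West → 8; minimax = 5.
2 ≠ 5, so there is no saddle point; optimal play is mixed.
Let the inspector play Gate-1 with probability p. Expected payoff against East: 5p + 1(1−p) = 4p + 1; against West: 2p + 8(1−p) = −6p + 8.
Setting these equal: 4p + 1 = −6p + 8 ⇒ 10p = 7 ⇒ p = 7/10, and the value is (4)·(7/10) + 1 = 19/5.
For the smuggler: with q = P(East), equating Gate-1's and Gate-2's payoffs gives 3q + 2 = −7q + 8 ⇒ q = 3/5.

19/5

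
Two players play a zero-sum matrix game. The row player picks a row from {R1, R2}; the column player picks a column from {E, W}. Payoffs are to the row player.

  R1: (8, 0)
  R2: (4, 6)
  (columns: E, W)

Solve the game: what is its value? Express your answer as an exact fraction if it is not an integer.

Row minima: R1 → 0, R2 → 4; maximin = 4.
Column maxima: E → 8, W → 6; minimax = 6.
4 ≠ 6, so there is no saddle point; optimal play is mixed.
Let the row player play R1 with probability p. Expected payoff against E: 8p + 4(1−p) = 4p + 4; against W: 0p + 6(1−p) = −6p + 6.
Setting these equal: 4p + 4 = −6p + 6 ⇒ 10p = 2 ⇒ p = 1/5, and the value is (4)·(1/5) + 4 = 24/5.
For the column player: with q = P(E), equating R1's and R2's payoffs gives 8q = −2q + 6 ⇒ q = 3/5.

24/5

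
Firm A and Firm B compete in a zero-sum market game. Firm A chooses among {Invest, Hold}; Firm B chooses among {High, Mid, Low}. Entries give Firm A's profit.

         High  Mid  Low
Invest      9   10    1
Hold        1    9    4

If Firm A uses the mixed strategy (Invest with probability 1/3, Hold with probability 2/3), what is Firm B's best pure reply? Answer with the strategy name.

Low

If Firm B plays High, Firm A's expected payoff is (1/3)·9 + (2/3)·1 = 11/3.
If Firm B plays Mid, Firm A's expected payoff is (1/3)·10 + (2/3)·9 = 28/3.
If Firm B plays Low, Firm A's expected payoff is (1/3)·1 + (2/3)·4 = 3.
Firm B minimizes Firm A's payoff; the smallest is 3, so the best response is Low.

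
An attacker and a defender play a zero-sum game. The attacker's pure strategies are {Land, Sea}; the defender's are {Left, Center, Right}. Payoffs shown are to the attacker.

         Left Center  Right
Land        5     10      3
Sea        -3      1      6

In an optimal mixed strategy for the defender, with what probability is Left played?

3/11

Row minima: Land → 3, Sea → -3; maximin = 3.
Column maxima: Left → 5, Center → 10, Right → 6; minimax = 5.
3 ≠ 5, so there is no saddle point; optimal play is mixed.
Center is strictly dominated by Left (it gives the attacker strictly more in every row), so the defender never plays it.
On the remaining 2×2 (Land, Sea vs Left, Right):
Let the attacker play Land with probability p. Expected payoff against Left: 5p + (-3)(1−p) = 8p − 3; against Right: 3p + 6(1−p) = −3p + 6.
Setting these equal: 8p − 3 = −3p + 6 ⇒ 11p = 9 ⇒ p = 9/11, and the value is (8)·(9/11) − 3 = 39/11.
For the defender: with q = P(Left), equating Land's and Sea's payoffs gives 2q + 3 = −9q + 6 ⇒ q = 3/11.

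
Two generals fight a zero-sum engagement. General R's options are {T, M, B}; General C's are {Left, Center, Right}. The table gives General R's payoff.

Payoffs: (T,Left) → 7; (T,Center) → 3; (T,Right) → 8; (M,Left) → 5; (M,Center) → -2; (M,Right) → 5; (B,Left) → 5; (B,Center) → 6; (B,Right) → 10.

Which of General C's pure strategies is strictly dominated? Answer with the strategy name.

Right

Center holds General R's payoff strictly below Right in every row: 3 < 8, -2 < 5, 6 < 10.
So Right is strictly dominated for General C.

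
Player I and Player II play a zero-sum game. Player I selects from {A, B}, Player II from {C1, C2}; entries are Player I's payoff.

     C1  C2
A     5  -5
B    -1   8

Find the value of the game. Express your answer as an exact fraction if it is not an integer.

Row minima: A → -5, B → -1; maximin = -1.
Column maxima: C1 → 5, C2 → 8; minimax = 5.
-1 ≠ 5, so there is no saddle point; optimal play is mixed.
Let Player I play A with probability p. Expected payoff against C1: 5p + (-1)(1−p) = 6p − 1; against C2: (-5)p + 8(1−p) = −13p + 8.
Setting these equal: 6p − 1 = −13p + 8 ⇒ 19p = 9 ⇒ p = 9/19, and the value is (6)·(9/19) − 1 = 35/19.
For Player II: with q = P(C1), equating A's and B's payoffs gives 10q − 5 = −9q + 8 ⇒ q = 13/19.

35/19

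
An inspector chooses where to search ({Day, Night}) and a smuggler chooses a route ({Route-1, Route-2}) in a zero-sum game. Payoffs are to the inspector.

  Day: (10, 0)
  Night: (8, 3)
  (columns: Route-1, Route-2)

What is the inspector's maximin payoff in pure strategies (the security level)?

3

Row minima: Day → 0, Night → 3.
The best of these is 3.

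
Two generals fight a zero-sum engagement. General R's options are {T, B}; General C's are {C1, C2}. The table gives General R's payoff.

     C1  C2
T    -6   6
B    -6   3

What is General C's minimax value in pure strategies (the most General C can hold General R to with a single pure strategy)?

-6

Column maxima: C1 → -6, C2 → 6.
The smallest of these is -6.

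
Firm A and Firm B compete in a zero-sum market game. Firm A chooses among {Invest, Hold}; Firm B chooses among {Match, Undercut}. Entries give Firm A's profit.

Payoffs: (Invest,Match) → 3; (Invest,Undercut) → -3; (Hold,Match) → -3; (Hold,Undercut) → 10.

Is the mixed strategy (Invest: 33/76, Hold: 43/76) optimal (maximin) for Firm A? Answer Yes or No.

No

Against Match this mix gives (33/76)·3 + (43/76)·(-3) = -15/38.
Against Undercut this mix gives (33/76)·(-3) + (43/76)·10 = 331/76.
Firm B will play Match, holding Firm A to -15/38. Shifting weight toward the row that does better against Match would raise this floor (the equalizing mix achieves 21/19 against both Match and Undercut), so the proposed strategy is not optimal.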